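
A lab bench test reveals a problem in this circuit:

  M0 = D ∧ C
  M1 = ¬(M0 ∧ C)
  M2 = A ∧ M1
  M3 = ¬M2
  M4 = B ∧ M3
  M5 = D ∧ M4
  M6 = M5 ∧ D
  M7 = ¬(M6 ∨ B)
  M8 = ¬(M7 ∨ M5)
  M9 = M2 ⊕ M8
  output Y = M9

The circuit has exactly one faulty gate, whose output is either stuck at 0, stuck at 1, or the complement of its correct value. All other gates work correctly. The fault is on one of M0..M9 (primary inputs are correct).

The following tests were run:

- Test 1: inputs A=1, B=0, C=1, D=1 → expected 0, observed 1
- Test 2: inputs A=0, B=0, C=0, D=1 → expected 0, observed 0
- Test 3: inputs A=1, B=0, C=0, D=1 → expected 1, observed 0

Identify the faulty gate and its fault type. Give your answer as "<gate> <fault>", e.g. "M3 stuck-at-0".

M1 inverted output

Fault-free values for test 1 (A=1, B=0, C=1, D=1): M0=1, M1=0, M2=0, M3=1, M4=0, M5=0, M6=0, M7=1, M8=0, M9=0, giving Y=0. Observed 1.
Test 1: faults giving observed 1 are {M0 stuck-at-0, M0 inverted output, M1 stuck-at-1, M1 inverted output, M2 stuck-at-1, M2 inverted output, M6 stuck-at-1, M6 inverted output, M7 stuck-at-0, M7 inverted output, M8 stuck-at-1, M8 inverted output, M9 stuck-at-1, M9 inverted output}.
Test 2 (A=0, B=0, C=0, D=1): fault-free M0=0, M1=1, M2=0, M3=1, M4=0, M5=0, M6=0, M7=1, M8=0, M9=0 → 0; observed 0. Eliminates M2 stuck-at-1, M2 inverted output, M6 stuck-at-1, M6 inverted output, M7 stuck-at-0, M7 inverted output, M8 stuck-at-1, M8 inverted output, M9 stuck-at-1, M9 inverted output.
Test 3 (A=1, B=0, C=0, D=1): fault-free M0=0, M1=1, M2=1, M3=0, M4=0, M5=0, M6=0, M7=1, M8=0, M9=1 → 1; observed 0. Eliminates M0 stuck-at-0, M0 inverted output, M1 stuck-at-1.
Only M1 inverted output is consistent with every test.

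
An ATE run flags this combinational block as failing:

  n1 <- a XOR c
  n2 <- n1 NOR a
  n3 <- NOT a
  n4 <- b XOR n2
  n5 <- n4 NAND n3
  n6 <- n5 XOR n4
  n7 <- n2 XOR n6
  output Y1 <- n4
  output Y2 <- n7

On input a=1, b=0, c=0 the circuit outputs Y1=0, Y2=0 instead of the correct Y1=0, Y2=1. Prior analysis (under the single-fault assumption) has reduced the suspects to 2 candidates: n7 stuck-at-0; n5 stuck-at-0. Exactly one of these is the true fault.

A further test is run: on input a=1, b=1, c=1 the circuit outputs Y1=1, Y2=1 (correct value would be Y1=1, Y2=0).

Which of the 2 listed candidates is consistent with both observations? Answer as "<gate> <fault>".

n5 stuck-at-0

Evaluate each candidate on input a=1, b=1, c=1:
  n7 stuck-at-0: n1=0, n2=0, n3=0, n4=1, n5=1, n6=0, n7=0 [stuck-at-0] → Y1=1, Y2=0 — eliminated
  n5 stuck-at-0: n1=0, n2=0, n3=0, n4=1, n5=0 [stuck-at-0], n6=1, n7=1 → Y1=1, Y2=1 — matches
Only n5 stuck-at-0 reproduces the observed Y1=1, Y2=1.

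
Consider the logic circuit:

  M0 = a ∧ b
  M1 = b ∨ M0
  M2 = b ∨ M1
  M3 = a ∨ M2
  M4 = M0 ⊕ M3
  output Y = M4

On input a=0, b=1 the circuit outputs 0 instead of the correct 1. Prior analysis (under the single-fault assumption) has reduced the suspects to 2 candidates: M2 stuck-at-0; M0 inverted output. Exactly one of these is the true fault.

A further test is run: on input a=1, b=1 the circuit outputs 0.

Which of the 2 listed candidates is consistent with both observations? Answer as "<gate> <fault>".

M2 stuck-at-0

Evaluate each candidate on input a=1, b=1:
  M2 stuck-at-0: M0=1, M1=1, M2=0 [stuck-at-0], M3=1, M4=0 → 0 — matches
  M0 inverted output: M0=0 [inverted output], M1=1, M2=1, M3=1, M4=1 → 1 — eliminated
Only M2 stuck-at-0 reproduces the observed 0.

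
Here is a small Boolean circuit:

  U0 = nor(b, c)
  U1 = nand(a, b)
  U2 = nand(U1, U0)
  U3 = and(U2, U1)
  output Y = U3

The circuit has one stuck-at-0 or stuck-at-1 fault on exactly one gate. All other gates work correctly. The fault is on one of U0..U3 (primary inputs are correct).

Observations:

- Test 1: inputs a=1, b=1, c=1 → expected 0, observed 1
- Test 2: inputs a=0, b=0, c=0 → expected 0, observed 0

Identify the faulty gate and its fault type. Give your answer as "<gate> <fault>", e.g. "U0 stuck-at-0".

Fault-free values for test 1 (a=1, b=1, c=1): U0=0, U1=0, U2=1, U3=0, giving Y=0. Observed 1.
Test 1: faults giving observed 1 are {U1 stuck-at-1, U3 stuck-at-1}.
Test 2 (a=0, b=0, c=0): fault-free U0=1, U1=1, U2=0, U3=0 → 0; observed 0. Eliminates U3 stuck-at-1.
Only U1 stuck-at-1 is consistent with every test.

U1 stuck-at-1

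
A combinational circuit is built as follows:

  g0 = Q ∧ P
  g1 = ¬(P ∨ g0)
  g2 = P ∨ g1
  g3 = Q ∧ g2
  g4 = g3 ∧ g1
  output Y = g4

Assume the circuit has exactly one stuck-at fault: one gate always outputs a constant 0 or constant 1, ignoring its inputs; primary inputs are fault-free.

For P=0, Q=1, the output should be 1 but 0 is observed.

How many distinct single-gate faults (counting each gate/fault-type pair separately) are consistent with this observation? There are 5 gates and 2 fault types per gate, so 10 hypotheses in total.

Fault-free: g0=0, g1=1, g2=1, g3=1, g4=1 → 1. Observed 0.
  g0 stuck-at-0: output 1 ✗
  g0 stuck-at-1: output 0 ✓
  g1 stuck-at-0: output 0 ✓
  g1 stuck-at-1: output 1 ✗
  g2 stuck-at-0: output 0 ✓
  g2 stuck-at-1: output 1 ✗
  g3 stuck-at-0: output 0 ✓
  g3 stuck-at-1: output 1 ✗
  g4 stuck-at-0: output 0 ✓
  g4 stuck-at-1: output 1 ✗
Consistent faults: {g0 stuck-at-1, g1 stuck-at-0, g2 stuck-at-0, g3 stuck-at-0, g4 stuck-at-0} — 5 in all.

5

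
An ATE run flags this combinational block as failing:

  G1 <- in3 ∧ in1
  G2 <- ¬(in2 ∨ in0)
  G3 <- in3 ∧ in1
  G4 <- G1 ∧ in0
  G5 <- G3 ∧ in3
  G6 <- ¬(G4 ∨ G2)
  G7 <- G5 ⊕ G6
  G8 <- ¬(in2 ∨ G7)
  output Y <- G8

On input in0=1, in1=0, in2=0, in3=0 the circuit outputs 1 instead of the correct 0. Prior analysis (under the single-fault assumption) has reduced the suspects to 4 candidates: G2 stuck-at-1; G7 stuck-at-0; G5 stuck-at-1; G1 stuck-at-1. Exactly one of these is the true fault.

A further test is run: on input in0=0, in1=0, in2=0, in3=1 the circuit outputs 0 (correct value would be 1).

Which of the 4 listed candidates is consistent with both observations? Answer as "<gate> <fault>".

Evaluate each candidate on input in0=0, in1=0, in2=0, in3=1:
  G2 stuck-at-1: G1=0, G2=1 [stuck-at-1], G3=0, G4=0, G5=0, G6=0, G7=0, G8=1 → 1 — eliminated
  G7 stuck-at-0: G1=0, G2=1, G3=0, G4=0, G5=0, G6=0, G7=0 [stuck-at-0], G8=1 → 1 — eliminated
  G5 stuck-at-1: G1=0, G2=1, G3=0, G4=0, G5=1 [stuck-at-1], G6=0, G7=1, G8=0 → 0 — matches
  G1 stuck-at-1: G1=1 [stuck-at-1], G2=1, G3=0, G4=0, G5=0, G6=0, G7=0, G8=1 → 1 — eliminated
Only G5 stuck-at-1 reproduces the observed 0.

G5 stuck-at-1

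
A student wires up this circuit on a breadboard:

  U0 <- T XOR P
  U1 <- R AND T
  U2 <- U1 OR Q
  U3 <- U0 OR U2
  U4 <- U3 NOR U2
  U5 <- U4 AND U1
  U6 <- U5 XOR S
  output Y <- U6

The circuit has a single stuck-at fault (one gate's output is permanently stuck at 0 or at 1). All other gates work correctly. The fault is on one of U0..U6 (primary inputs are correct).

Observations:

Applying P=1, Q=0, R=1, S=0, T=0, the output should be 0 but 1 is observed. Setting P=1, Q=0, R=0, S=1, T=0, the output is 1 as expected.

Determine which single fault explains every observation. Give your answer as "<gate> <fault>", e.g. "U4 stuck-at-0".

U6 stuck-at-1

Fault-free values for test 1 (P=1, Q=0, R=1, S=0, T=0): U0=1, U1=0, U2=0, U3=1, U4=0, U5=0, U6=0, giving Y=0. Observed 1.
Test 1: faults giving observed 1 are {U5 stuck-at-1, U6 stuck-at-1}.
Test 2 (P=1, Q=0, R=0, S=1, T=0): fault-free U0=1, U1=0, U2=0, U3=1, U4=0, U5=0, U6=1 → 1; observed 1. Eliminates U5 stuck-at-1.
Only U6 stuck-at-1 is consistent with every test.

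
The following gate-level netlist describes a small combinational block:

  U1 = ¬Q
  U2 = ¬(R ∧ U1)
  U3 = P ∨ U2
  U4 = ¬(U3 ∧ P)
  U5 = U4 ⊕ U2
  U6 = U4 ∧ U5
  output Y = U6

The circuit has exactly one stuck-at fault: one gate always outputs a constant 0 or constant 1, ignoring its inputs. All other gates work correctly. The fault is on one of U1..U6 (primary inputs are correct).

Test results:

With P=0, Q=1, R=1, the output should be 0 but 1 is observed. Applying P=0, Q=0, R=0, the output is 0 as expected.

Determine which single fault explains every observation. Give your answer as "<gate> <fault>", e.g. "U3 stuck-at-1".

U1 stuck-at-1

Fault-free values for test 1 (P=0, Q=1, R=1): U1=0, U2=1, U3=1, U4=1, U5=0, U6=0, giving Y=0. Observed 1.
Test 1: faults giving observed 1 are {U1 stuck-at-1, U2 stuck-at-0, U5 stuck-at-1, U6 stuck-at-1}.
Test 2 (P=0, Q=0, R=0): fault-free U1=1, U2=1, U3=1, U4=1, U5=0, U6=0 → 0; observed 0. Eliminates U2 stuck-at-0, U5 stuck-at-1, U6 stuck-at-1.
Only U1 stuck-at-1 is consistent with every test.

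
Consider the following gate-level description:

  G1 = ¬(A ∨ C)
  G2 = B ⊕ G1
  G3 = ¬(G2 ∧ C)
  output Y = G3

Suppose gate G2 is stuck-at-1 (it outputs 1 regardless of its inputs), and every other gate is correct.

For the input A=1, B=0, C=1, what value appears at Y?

Propagate with G2 forced: G1=0, G2=1 [stuck-at-1], G3=0.
So Y = 0. (Without the fault it would be 1.)

0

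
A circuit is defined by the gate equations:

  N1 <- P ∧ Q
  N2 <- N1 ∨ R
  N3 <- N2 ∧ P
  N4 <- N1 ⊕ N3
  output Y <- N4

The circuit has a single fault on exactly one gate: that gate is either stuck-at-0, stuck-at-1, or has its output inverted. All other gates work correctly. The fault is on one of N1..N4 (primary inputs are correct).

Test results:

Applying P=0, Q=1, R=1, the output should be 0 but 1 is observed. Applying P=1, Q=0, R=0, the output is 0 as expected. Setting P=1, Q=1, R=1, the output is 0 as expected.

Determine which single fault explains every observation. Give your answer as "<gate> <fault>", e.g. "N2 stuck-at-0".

Fault-free values for test 1 (P=0, Q=1, R=1): N1=0, N2=1, N3=0, N4=0, giving Y=0. Observed 1.
Test 1: faults giving observed 1 are {N1 stuck-at-1, N1 inverted output, N3 stuck-at-1, N3 inverted output, N4 stuck-at-1, N4 inverted output}.
Test 2 (P=1, Q=0, R=0): fault-free N1=0, N2=0, N3=0, N4=0 → 0; observed 0. Eliminates N3 stuck-at-1, N3 inverted output, N4 stuck-at-1, N4 inverted output.
Test 3 (P=1, Q=1, R=1): fault-free N1=1, N2=1, N3=1, N4=0 → 0; observed 0. Eliminates N1 inverted output.
Only N1 stuck-at-1 is consistent with every test.

N1 stuck-at-1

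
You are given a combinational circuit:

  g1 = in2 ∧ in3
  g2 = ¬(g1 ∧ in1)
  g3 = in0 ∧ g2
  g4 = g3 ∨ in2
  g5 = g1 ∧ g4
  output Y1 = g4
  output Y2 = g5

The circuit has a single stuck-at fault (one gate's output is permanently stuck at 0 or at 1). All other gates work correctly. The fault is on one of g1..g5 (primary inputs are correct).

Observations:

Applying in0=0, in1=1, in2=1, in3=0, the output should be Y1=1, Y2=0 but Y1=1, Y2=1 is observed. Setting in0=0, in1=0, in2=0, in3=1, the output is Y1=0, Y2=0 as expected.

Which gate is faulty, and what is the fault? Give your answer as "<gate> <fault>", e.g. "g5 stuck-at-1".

g1 stuck-at-1

Fault-free values for test 1 (in0=0, in1=1, in2=1, in3=0): g1=0, g2=1, g3=0, g4=1, g5=0, giving Y1=1, Y2=0. Observed Y1=1, Y2=1.
Test 1: faults giving observed Y1=1, Y2=1 are {g1 stuck-at-1, g5 stuck-at-1}.
Test 2 (in0=0, in1=0, in2=0, in3=1): fault-free g1=0, g2=1, g3=0, g4=0, g5=0 → Y1=0, Y2=0; observed Y1=0, Y2=0. Eliminates g5 stuck-at-1.
Only g1 stuck-at-1 is consistent with every test.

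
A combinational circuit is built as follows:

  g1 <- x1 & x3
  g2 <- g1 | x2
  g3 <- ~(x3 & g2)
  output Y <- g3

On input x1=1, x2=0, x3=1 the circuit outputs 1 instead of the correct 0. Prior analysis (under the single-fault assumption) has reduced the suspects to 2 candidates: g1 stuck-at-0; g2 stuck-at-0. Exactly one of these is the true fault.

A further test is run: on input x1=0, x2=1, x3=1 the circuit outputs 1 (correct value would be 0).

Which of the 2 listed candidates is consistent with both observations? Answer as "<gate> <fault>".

g2 stuck-at-0

Evaluate each candidate on input x1=0, x2=1, x3=1:
  g1 stuck-at-0: g1=0 [stuck-at-0], g2=1, g3=0 → 0 — eliminated
  g2 stuck-at-0: g1=0, g2=0 [stuck-at-0], g3=1 → 1 — matches
Only g2 stuck-at-0 reproduces the observed 1.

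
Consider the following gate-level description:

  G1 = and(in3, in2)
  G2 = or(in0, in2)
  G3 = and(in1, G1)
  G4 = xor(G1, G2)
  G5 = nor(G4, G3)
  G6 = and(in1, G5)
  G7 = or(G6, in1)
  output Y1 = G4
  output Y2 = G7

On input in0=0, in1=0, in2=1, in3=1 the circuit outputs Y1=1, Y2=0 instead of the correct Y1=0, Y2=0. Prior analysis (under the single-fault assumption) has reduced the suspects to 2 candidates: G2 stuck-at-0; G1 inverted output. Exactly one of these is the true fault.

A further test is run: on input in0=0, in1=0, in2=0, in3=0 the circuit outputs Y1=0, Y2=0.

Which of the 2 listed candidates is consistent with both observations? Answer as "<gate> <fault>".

G2 stuck-at-0

Evaluate each candidate on input in0=0, in1=0, in2=0, in3=0:
  G2 stuck-at-0: G1=0, G2=0 [stuck-at-0], G3=0, G4=0, G5=1, G6=0, G7=0 → Y1=0, Y2=0 — matches
  G1 inverted output: G1=1 [inverted output], G2=0, G3=0, G4=1, G5=0, G6=0, G7=0 → Y1=1, Y2=0 — eliminated
Only G2 stuck-at-0 reproduces the observed Y1=0, Y2=0.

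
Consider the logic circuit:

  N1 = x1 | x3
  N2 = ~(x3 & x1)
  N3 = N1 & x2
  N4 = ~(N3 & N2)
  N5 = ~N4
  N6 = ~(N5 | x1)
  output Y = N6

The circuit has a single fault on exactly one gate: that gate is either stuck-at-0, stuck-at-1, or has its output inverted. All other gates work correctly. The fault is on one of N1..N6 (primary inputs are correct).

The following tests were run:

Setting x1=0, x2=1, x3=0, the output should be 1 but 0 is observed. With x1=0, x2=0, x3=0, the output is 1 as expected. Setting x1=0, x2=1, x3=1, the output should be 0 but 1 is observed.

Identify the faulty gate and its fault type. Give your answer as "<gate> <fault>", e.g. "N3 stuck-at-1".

Fault-free values for test 1 (x1=0, x2=1, x3=0): N1=0, N2=1, N3=0, N4=1, N5=0, N6=1, giving Y=1. Observed 0.
Test 1: faults giving observed 0 are {N1 stuck-at-1, N1 inverted output, N3 stuck-at-1, N3 inverted output, N4 stuck-at-0, N4 inverted output, N5 stuck-at-1, N5 inverted output, N6 stuck-at-0, N6 inverted output}.
Test 2 (x1=0, x2=0, x3=0): fault-free N1=0, N2=1, N3=0, N4=1, N5=0, N6=1 → 1; observed 1. Eliminates N3 stuck-at-1, N3 inverted output, N4 stuck-at-0, N4 inverted output, N5 stuck-at-1, N5 inverted output, N6 stuck-at-0, N6 inverted output.
Test 3 (x1=0, x2=1, x3=1): fault-free N1=1, N2=1, N3=1, N4=0, N5=1, N6=0 → 0; observed 1. Eliminates N1 stuck-at-1.
Only N1 inverted output is consistent with every test.

N1 inverted output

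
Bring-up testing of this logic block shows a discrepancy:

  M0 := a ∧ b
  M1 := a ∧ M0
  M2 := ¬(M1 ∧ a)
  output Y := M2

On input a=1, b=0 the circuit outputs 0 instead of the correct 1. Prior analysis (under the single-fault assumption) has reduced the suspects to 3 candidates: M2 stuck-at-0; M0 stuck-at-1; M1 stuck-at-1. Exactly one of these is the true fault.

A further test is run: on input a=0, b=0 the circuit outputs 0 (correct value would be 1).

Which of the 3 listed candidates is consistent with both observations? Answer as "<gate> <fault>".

M2 stuck-at-0

Evaluate each candidate on input a=0, b=0:
  M2 stuck-at-0: M0=0, M1=0, M2=0 [stuck-at-0] → 0 — matches
  M0 stuck-at-1: M0=1 [stuck-at-1], M1=0, M2=1 → 1 — eliminated
  M1 stuck-at-1: M0=0, M1=1 [stuck-at-1], M2=1 → 1 — eliminated
Only M2 stuck-at-0 reproduces the observed 0.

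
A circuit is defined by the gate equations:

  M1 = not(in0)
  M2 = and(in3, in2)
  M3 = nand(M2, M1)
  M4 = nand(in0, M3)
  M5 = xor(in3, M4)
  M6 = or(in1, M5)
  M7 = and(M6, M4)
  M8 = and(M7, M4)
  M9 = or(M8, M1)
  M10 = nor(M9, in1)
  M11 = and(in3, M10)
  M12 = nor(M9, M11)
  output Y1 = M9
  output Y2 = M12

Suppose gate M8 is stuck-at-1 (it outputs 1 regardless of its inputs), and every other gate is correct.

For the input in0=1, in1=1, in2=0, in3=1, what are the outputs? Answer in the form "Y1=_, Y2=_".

Propagate with M8 forced: M1=0, M2=0, M3=1, M4=0, M5=1, M6=1, M7=0, M8=1 [stuck-at-1], M9=1, M10=0, M11=0, M12=0.
So the outputs are Y1=1, Y2=0. (Without the fault they would be Y1=0, Y2=1.)

Y1=1, Y2=0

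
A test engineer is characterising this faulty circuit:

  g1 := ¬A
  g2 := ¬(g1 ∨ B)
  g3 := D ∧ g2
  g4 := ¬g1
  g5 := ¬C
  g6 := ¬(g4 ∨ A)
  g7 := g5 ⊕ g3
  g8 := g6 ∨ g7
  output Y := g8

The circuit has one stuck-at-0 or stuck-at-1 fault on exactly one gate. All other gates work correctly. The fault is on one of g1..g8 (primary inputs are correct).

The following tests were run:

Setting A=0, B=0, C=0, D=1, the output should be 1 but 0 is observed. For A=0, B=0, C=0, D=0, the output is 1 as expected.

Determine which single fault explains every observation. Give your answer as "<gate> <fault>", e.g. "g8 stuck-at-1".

Fault-free values for test 1 (A=0, B=0, C=0, D=1): g1=1, g2=0, g3=0, g4=0, g5=1, g6=1, g7=1, g8=1, giving Y=1. Observed 0.
Test 1: faults giving observed 0 are {g1 stuck-at-0, g8 stuck-at-0}.
Test 2 (A=0, B=0, C=0, D=0): fault-free g1=1, g2=0, g3=0, g4=0, g5=1, g6=1, g7=1, g8=1 → 1; observed 1. Eliminates g8 stuck-at-0.
Only g1 stuck-at-0 is consistent with every test.

g1 stuck-at-0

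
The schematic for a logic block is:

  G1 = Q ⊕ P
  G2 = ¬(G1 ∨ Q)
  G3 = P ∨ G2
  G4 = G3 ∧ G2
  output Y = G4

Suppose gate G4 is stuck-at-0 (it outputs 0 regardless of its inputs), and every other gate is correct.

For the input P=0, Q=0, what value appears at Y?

Propagate with G4 forced: G1=0, G2=1, G3=1, G4=0 [stuck-at-0].
So Y = 0. (Without the fault it would be 1.)

0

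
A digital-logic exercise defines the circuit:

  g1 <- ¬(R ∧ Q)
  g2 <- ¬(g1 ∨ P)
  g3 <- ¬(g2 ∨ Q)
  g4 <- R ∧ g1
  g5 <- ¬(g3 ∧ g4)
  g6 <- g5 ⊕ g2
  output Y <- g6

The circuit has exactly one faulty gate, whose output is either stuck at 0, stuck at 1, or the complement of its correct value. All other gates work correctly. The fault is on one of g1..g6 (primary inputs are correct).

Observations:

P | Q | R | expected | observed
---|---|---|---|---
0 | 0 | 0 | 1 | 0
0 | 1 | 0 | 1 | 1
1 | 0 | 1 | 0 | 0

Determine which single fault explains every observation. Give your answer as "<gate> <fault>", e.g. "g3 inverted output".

g4 stuck-at-1

Fault-free values for test 1 (P=0, Q=0, R=0): g1=1, g2=0, g3=1, g4=0, g5=1, g6=1, giving Y=1. Observed 0.
Test 1: faults giving observed 0 are {g1 stuck-at-0, g1 inverted output, g2 stuck-at-1, g2 inverted output, g4 stuck-at-1, g4 inverted output, g5 stuck-at-0, g5 inverted output, g6 stuck-at-0, g6 inverted output}.
Test 2 (P=0, Q=1, R=0): fault-free g1=1, g2=0, g3=0, g4=0, g5=1, g6=1 → 1; observed 1. Eliminates g1 stuck-at-0, g1 inverted output, g2 stuck-at-1, g2 inverted output, g5 stuck-at-0, g5 inverted output, g6 stuck-at-0, g6 inverted output.
Test 3 (P=1, Q=0, R=1): fault-free g1=1, g2=0, g3=1, g4=1, g5=0, g6=0 → 0; observed 0. Eliminates g4 inverted output.
Only g4 stuck-at-1 is consistent with every test.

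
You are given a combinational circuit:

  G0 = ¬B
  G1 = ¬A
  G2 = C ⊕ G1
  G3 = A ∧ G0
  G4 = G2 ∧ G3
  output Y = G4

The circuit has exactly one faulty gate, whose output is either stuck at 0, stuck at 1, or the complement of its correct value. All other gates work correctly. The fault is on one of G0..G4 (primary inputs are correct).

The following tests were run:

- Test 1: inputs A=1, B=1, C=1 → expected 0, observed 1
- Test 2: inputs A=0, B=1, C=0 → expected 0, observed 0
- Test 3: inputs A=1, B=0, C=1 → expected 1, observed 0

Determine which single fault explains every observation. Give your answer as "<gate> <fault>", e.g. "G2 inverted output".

Fault-free values for test 1 (A=1, B=1, C=1): G0=0, G1=0, G2=1, G3=0, G4=0, giving Y=0. Observed 1.
Test 1: faults giving observed 1 are {G0 stuck-at-1, G0 inverted output, G3 stuck-at-1, G3 inverted output, G4 stuck-at-1, G4 inverted output}.
Test 2 (A=0, B=1, C=0): fault-free G0=0, G1=1, G2=1, G3=0, G4=0 → 0; observed 0. Eliminates G3 stuck-at-1, G3 inverted output, G4 stuck-at-1, G4 inverted output.
Test 3 (A=1, B=0, C=1): fault-free G0=1, G1=0, G2=1, G3=1, G4=1 → 1; observed 0. Eliminates G0 stuck-at-1.
Only G0 inverted output is consistent with every test.

G0 inverted output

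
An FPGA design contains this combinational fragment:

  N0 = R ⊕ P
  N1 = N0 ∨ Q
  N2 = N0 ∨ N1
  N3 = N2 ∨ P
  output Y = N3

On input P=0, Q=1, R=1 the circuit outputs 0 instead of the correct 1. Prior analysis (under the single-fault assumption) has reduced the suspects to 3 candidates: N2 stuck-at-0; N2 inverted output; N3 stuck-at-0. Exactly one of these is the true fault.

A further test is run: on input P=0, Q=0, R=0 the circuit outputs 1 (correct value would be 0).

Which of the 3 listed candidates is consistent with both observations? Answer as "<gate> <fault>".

Evaluate each candidate on input P=0, Q=0, R=0:
  N2 stuck-at-0: N0=0, N1=0, N2=0 [stuck-at-0], N3=0 → 0 — eliminated
  N2 inverted output: N0=0, N1=0, N2=1 [inverted output], N3=1 → 1 — matches
  N3 stuck-at-0: N0=0, N1=0, N2=0, N3=0 [stuck-at-0] → 0 — eliminated
Only N2 inverted output reproduces the observed 1.

N2 inverted output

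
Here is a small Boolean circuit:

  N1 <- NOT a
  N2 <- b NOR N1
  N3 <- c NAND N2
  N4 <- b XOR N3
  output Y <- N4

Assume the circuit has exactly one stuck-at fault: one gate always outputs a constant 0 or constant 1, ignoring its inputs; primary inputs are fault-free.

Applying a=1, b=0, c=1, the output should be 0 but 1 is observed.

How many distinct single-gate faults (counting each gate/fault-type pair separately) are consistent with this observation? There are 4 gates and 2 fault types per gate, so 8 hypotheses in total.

Fault-free: N1=0, N2=1, N3=0, N4=0 → 0. Observed 1.
  N1 stuck-at-0: output 0 ✗
  N1 stuck-at-1: output 1 ✓
  N2 stuck-at-0: output 1 ✓
  N2 stuck-at-1: output 0 ✗
  N3 stuck-at-0: output 0 ✗
  N3 stuck-at-1: output 1 ✓
  N4 stuck-at-0: output 0 ✗
  N4 stuck-at-1: output 1 ✓
Consistent faults: {N1 stuck-at-1, N2 stuck-at-0, N3 stuck-at-1, N4 stuck-at-1} — 4 in all.

4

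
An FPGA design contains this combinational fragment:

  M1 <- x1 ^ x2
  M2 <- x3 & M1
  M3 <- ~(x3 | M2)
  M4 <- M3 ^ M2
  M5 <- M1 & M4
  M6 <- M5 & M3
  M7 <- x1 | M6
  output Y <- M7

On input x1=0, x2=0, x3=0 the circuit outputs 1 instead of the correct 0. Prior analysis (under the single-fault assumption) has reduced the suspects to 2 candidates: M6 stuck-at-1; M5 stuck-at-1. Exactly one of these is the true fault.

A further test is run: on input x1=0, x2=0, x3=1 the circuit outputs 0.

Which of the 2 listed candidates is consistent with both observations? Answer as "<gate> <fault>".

M5 stuck-at-1

Evaluate each candidate on input x1=0, x2=0, x3=1:
  M6 stuck-at-1: M1=0, M2=0, M3=0, M4=0, M5=0, M6=1 [stuck-at-1], M7=1 → 1 — eliminated
  M5 stuck-at-1: M1=0, M2=0, M3=0, M4=0, M5=1 [stuck-at-1], M6=0, M7=0 → 0 — matches
Only M5 stuck-at-1 reproduces the observed 0.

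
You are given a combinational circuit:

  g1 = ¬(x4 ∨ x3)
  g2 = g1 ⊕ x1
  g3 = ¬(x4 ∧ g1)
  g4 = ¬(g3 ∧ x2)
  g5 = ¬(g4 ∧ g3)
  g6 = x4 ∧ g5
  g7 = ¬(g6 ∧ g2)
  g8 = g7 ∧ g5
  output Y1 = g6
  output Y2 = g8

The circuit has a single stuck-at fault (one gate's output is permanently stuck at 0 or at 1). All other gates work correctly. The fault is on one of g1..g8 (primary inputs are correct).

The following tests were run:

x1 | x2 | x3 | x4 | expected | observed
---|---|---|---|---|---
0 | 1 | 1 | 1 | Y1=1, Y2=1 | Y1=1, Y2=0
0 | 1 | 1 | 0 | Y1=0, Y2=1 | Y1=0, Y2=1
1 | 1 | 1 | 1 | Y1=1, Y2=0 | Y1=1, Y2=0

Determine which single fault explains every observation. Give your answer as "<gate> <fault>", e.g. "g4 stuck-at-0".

Fault-free values for test 1 (x1=0, x2=1, x3=1, x4=1): g1=0, g2=0, g3=1, g4=0, g5=1, g6=1, g7=1, g8=1, giving Y1=1, Y2=1. Observed Y1=1, Y2=0.
Test 1: faults giving observed Y1=1, Y2=0 are {g1 stuck-at-1, g2 stuck-at-1, g7 stuck-at-0, g8 stuck-at-0}.
Test 2 (x1=0, x2=1, x3=1, x4=0): fault-free g1=0, g2=0, g3=1, g4=0, g5=1, g6=0, g7=1, g8=1 → Y1=0, Y2=1; observed Y1=0, Y2=1. Eliminates g7 stuck-at-0, g8 stuck-at-0.
Test 3 (x1=1, x2=1, x3=1, x4=1): fault-free g1=0, g2=1, g3=1, g4=0, g5=1, g6=1, g7=0, g8=0 → Y1=1, Y2=0; observed Y1=1, Y2=0. Eliminates g1 stuck-at-1.
Only g2 stuck-at-1 is consistent with every test.

g2 stuck-at-1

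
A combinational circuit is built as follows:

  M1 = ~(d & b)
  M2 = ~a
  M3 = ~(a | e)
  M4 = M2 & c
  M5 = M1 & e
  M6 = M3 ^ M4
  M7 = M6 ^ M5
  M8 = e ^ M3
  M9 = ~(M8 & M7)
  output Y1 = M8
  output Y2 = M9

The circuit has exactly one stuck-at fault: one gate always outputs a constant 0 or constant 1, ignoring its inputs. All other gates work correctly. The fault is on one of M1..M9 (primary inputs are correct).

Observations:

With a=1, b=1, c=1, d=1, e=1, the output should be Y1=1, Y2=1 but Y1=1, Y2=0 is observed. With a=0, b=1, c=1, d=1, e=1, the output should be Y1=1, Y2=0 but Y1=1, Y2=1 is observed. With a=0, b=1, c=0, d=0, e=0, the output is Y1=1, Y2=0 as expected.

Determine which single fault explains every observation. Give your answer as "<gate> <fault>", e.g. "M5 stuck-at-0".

M1 stuck-at-1

Fault-free values for test 1 (a=1, b=1, c=1, d=1, e=1): M1=0, M2=0, M3=0, M4=0, M5=0, M6=0, M7=0, M8=1, M9=1, giving Y1=1, Y2=1. Observed Y1=1, Y2=0.
Test 1: faults giving observed Y1=1, Y2=0 are {M1 stuck-at-1, M2 stuck-at-1, M4 stuck-at-1, M5 stuck-at-1, M6 stuck-at-1, M7 stuck-at-1, M9 stuck-at-0}.
Test 2 (a=0, b=1, c=1, d=1, e=1): fault-free M1=0, M2=1, M3=0, M4=1, M5=0, M6=1, M7=1, M8=1, M9=0 → Y1=1, Y2=0; observed Y1=1, Y2=1. Eliminates M2 stuck-at-1, M4 stuck-at-1, M6 stuck-at-1, M7 stuck-at-1, M9 stuck-at-0.
Test 3 (a=0, b=1, c=0, d=0, e=0): fault-free M1=1, M2=1, M3=1, M4=0, M5=0, M6=1, M7=1, M8=1, M9=0 → Y1=1, Y2=0; observed Y1=1, Y2=0. Eliminates M5 stuck-at-1.
Only M1 stuck-at-1 is consistent with every test.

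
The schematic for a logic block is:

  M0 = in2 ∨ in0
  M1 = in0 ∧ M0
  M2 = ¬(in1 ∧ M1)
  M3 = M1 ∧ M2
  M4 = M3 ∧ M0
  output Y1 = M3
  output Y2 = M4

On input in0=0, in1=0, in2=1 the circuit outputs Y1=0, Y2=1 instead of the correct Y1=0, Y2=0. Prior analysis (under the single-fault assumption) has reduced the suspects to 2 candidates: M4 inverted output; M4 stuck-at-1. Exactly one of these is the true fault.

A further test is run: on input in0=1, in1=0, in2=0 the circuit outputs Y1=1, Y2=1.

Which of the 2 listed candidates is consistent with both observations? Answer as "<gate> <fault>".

Evaluate each candidate on input in0=1, in1=0, in2=0:
  M4 inverted output: M0=1, M1=1, M2=1, M3=1, M4=0 [inverted output] → Y1=1, Y2=0 — eliminated
  M4 stuck-at-1: M0=1, M1=1, M2=1, M3=1, M4=1 [stuck-at-1] → Y1=1, Y2=1 — matches
Only M4 stuck-at-1 reproduces the observed Y1=1, Y2=1.

M4 stuck-at-1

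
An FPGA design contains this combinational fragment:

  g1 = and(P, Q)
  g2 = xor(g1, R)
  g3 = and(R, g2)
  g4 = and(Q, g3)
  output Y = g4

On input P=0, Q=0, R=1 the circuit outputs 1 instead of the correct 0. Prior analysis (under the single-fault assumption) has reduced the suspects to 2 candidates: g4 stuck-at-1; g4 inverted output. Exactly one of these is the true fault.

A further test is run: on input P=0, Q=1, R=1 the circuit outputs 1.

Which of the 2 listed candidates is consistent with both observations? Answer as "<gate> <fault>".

Evaluate each candidate on input P=0, Q=1, R=1:
  g4 stuck-at-1: g1=0, g2=1, g3=1, g4=1 [stuck-at-1] → 1 — matches
  g4 inverted output: g1=0, g2=1, g3=1, g4=0 [inverted output] → 0 — eliminated
Only g4 stuck-at-1 reproduces the observed 1.

g4 stuck-at-1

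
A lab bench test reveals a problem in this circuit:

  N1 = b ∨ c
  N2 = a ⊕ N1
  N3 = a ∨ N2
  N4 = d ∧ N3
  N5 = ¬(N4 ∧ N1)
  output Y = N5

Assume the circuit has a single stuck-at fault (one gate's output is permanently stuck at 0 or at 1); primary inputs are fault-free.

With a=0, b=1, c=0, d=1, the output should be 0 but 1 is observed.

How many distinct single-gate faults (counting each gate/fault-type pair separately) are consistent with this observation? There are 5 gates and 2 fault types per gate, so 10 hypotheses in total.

Fault-free: N1=1, N2=1, N3=1, N4=1, N5=0 → 0. Observed 1.
  N1 stuck-at-0: output 1 ✓
  N1 stuck-at-1: output 0 ✗
  N2 stuck-at-0: output 1 ✓
  N2 stuck-at-1: output 0 ✗
  N3 stuck-at-0: output 1 ✓
  N3 stuck-at-1: output 0 ✗
  N4 stuck-at-0: output 1 ✓
  N4 stuck-at-1: output 0 ✗
  N5 stuck-at-0: output 0 ✗
  N5 stuck-at-1: output 1 ✓
Consistent faults: {N1 stuck-at-0, N2 stuck-at-0, N3 stuck-at-0, N4 stuck-at-0, N5 stuck-at-1} — 5 in all.

5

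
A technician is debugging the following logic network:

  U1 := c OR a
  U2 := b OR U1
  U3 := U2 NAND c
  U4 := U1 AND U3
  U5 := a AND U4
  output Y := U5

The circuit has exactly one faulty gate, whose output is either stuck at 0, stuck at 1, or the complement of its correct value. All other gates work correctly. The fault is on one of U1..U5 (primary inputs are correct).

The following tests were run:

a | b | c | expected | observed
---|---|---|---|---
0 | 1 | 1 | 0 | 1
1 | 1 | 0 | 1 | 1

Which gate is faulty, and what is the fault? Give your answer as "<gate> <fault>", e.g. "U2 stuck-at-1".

U5 stuck-at-1

Fault-free values for test 1 (a=0, b=1, c=1): U1=1, U2=1, U3=0, U4=0, U5=0, giving Y=0. Observed 1.
Test 1: faults giving observed 1 are {U5 stuck-at-1, U5 inverted output}.
Test 2 (a=1, b=1, c=0): fault-free U1=1, U2=1, U3=1, U4=1, U5=1 → 1; observed 1. Eliminates U5 inverted output.
Only U5 stuck-at-1 is consistent with every test.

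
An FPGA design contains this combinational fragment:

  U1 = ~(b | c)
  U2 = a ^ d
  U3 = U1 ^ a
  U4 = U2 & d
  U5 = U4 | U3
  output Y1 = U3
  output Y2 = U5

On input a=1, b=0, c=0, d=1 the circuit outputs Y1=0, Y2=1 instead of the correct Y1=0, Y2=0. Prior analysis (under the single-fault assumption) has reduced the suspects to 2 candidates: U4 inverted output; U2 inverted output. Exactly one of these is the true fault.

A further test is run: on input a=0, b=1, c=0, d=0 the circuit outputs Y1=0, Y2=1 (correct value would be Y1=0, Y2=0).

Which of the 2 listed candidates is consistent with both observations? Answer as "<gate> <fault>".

Evaluate each candidate on input a=0, b=1, c=0, d=0:
  U4 inverted output: U1=0, U2=0, U3=0, U4=1 [inverted output], U5=1 → Y1=0, Y2=1 — matches
  U2 inverted output: U1=0, U2=1 [inverted output], U3=0, U4=0, U5=0 → Y1=0, Y2=0 — eliminated
Only U4 inverted output reproduces the observed Y1=0, Y2=1.

U4 inverted output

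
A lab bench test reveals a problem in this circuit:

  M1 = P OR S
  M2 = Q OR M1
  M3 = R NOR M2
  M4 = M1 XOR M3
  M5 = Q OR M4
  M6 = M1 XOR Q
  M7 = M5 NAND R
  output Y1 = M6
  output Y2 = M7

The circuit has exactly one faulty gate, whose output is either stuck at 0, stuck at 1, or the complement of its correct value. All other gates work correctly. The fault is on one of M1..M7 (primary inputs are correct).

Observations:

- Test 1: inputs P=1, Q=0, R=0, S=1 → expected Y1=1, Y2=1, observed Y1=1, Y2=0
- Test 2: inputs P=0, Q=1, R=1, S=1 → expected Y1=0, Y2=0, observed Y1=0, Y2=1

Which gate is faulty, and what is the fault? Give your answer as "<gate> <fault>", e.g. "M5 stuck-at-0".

M7 inverted output

Fault-free values for test 1 (P=1, Q=0, R=0, S=1): M1=1, M2=1, M3=0, M4=1, M5=1, M6=1, M7=1, giving Y1=1, Y2=1. Observed Y1=1, Y2=0.
Test 1: faults giving observed Y1=1, Y2=0 are {M7 stuck-at-0, M7 inverted output}.
Test 2 (P=0, Q=1, R=1, S=1): fault-free M1=1, M2=1, M3=0, M4=1, M5=1, M6=0, M7=0 → Y1=0, Y2=0; observed Y1=0, Y2=1. Eliminates M7 stuck-at-0.
Only M7 inverted output is consistent with every test.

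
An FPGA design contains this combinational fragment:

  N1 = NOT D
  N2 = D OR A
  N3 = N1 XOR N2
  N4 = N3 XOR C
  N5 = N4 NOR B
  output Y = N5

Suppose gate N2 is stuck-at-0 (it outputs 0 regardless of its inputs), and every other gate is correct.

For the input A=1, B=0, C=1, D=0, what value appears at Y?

Propagate with N2 forced: N1=1, N2=0 [stuck-at-0], N3=1, N4=0, N5=1.
So Y = 1. (Without the fault it would be 0.)

1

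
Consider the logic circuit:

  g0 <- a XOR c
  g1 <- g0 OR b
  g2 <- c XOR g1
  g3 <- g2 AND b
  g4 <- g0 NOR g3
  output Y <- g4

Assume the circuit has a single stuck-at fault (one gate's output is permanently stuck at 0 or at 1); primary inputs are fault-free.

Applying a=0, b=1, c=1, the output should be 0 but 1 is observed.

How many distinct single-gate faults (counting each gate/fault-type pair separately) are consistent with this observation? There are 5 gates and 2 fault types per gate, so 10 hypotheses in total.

2

Fault-free: g0=1, g1=1, g2=0, g3=0, g4=0 → 0. Observed 1.
  g0 stuck-at-0: output 1 ✓
  g0 stuck-at-1: output 0 ✗
  g1 stuck-at-0: output 0 ✗
  g1 stuck-at-1: output 0 ✗
  g2 stuck-at-0: output 0 ✗
  g2 stuck-at-1: output 0 ✗
  g3 stuck-at-0: output 0 ✗
  g3 stuck-at-1: output 0 ✗
  g4 stuck-at-0: output 0 ✗
  g4 stuck-at-1: output 1 ✓
Consistent faults: {g0 stuck-at-0, g4 stuck-at-1} — 2 in all.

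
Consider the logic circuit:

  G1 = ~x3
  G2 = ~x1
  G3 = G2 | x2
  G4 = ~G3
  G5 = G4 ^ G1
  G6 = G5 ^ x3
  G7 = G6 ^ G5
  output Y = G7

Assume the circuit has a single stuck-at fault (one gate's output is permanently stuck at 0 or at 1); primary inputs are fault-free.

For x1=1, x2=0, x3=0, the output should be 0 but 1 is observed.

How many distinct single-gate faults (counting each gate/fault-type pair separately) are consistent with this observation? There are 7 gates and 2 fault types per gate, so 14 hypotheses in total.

2

Fault-free: G1=1, G2=0, G3=0, G4=1, G5=0, G6=0, G7=0 → 0. Observed 1.
  G1 stuck-at-0: output 0 ✗
  G1 stuck-at-1: output 0 ✗
  G2 stuck-at-0: output 0 ✗
  G2 stuck-at-1: output 0 ✗
  G3 stuck-at-0: output 0 ✗
  G3 stuck-at-1: output 0 ✗
  G4 stuck-at-0: output 0 ✗
  G4 stuck-at-1: output 0 ✗
  G5 stuck-at-0: output 0 ✗
  G5 stuck-at-1: output 0 ✗
  G6 stuck-at-0: output 0 ✗
  G6 stuck-at-1: output 1 ✓
  G7 stuck-at-0: output 0 ✗
  G7 stuck-at-1: output 1 ✓
Consistent faults: {G6 stuck-at-1, G7 stuck-at-1} — 2 in all.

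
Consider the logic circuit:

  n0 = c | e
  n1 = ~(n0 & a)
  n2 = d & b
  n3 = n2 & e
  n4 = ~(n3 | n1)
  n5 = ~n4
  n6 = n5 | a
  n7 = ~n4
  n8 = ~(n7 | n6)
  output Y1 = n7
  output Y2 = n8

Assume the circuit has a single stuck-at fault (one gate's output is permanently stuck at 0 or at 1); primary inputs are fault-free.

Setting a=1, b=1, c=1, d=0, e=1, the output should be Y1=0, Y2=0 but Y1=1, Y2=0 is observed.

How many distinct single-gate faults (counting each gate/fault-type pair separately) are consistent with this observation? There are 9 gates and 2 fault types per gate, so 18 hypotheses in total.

6

Fault-free: n0=1, n1=0, n2=0, n3=0, n4=1, n5=0, n6=1, n7=0, n8=0 → Y1=0, Y2=0. Observed Y1=1, Y2=0.
  n0: stuck-at-0 ✓; others ✗
  n1: stuck-at-1 ✓; others ✗
  n2: stuck-at-1 ✓; others ✗
  n3: stuck-at-1 ✓; others ✗
  n4: stuck-at-0 ✓; others ✗
  n5: none of the 2 fault types match ✗
  n6: none of the 2 fault types match ✗
  n7: stuck-at-1 ✓; others ✗
  n8: none of the 2 fault types match ✗
Consistent faults: {n0 stuck-at-0, n1 stuck-at-1, n2 stuck-at-1, n3 stuck-at-1, n4 stuck-at-0, n7 stuck-at-1} — 6 in all.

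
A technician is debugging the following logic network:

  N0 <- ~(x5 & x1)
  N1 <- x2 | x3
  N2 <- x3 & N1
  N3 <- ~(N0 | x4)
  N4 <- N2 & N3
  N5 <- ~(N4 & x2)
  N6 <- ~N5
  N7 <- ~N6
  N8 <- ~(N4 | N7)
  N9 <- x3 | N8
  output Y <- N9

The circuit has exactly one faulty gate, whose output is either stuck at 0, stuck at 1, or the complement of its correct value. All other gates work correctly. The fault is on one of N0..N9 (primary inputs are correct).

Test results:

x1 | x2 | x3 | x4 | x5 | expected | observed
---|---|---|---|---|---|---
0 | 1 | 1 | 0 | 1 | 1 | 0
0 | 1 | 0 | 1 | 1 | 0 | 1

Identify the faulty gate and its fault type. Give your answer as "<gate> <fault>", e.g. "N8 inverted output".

Fault-free values for test 1 (x1=0, x2=1, x3=1, x4=0, x5=1): N0=1, N1=1, N2=1, N3=0, N4=0, N5=1, N6=0, N7=1, N8=0, N9=1, giving Y=1. Observed 0.
Test 1: faults giving observed 0 are {N9 stuck-at-0, N9 inverted output}.
Test 2 (x1=0, x2=1, x3=0, x4=1, x5=1): fault-free N0=1, N1=1, N2=0, N3=0, N4=0, N5=1, N6=0, N7=1, N8=0, N9=0 → 0; observed 1. Eliminates N9 stuck-at-0.
Only N9 inverted output is consistent with every test.

N9 inverted output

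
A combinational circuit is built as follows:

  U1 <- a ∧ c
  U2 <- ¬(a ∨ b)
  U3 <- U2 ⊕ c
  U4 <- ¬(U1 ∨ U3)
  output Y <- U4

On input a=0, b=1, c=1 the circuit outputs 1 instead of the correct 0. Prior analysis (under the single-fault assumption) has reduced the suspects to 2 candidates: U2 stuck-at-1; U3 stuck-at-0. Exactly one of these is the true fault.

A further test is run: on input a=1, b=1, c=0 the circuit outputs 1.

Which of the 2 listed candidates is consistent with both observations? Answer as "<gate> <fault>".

Evaluate each candidate on input a=1, b=1, c=0:
  U2 stuck-at-1: U1=0, U2=1 [stuck-at-1], U3=1, U4=0 → 0 — eliminated
  U3 stuck-at-0: U1=0, U2=0, U3=0 [stuck-at-0], U4=1 → 1 — matches
Only U3 stuck-at-0 reproduces the observed 1.

U3 stuck-at-0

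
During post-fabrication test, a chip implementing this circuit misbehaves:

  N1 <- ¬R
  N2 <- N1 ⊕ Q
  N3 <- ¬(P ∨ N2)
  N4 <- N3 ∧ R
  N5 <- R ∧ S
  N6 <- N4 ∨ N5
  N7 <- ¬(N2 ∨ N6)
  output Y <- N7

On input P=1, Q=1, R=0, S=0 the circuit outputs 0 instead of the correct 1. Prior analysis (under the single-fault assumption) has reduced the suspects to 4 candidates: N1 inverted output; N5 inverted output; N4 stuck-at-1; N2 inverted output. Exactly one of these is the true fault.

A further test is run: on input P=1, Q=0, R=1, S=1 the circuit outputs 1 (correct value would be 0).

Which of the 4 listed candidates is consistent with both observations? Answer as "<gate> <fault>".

Evaluate each candidate on input P=1, Q=0, R=1, S=1:
  N1 inverted output: N1=1 [inverted output], N2=1, N3=0, N4=0, N5=1, N6=1, N7=0 → 0 — eliminated
  N5 inverted output: N1=0, N2=0, N3=0, N4=0, N5=0 [inverted output], N6=0, N7=1 → 1 — matches
  N4 stuck-at-1: N1=0, N2=0, N3=0, N4=1 [stuck-at-1], N5=1, N6=1, N7=0 → 0 — eliminated
  N2 inverted output: N1=0, N2=1 [inverted output], N3=0, N4=0, N5=1, N6=1, N7=0 → 0 — eliminated
Only N5 inverted output reproduces the observed 1.

N5 inverted output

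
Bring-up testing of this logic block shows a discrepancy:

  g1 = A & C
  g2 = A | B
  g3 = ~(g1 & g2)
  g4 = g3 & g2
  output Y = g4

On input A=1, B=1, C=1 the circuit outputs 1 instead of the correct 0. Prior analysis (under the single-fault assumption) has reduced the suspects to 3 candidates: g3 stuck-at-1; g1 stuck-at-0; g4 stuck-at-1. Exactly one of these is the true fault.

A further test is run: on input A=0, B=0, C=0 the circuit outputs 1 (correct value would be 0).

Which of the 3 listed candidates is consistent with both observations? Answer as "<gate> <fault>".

g4 stuck-at-1

Evaluate each candidate on input A=0, B=0, C=0:
  g3 stuck-at-1: g1=0, g2=0, g3=1 [stuck-at-1], g4=0 → 0 — eliminated
  g1 stuck-at-0: g1=0 [stuck-at-0], g2=0, g3=1, g4=0 → 0 — eliminated
  g4 stuck-at-1: g1=0, g2=0, g3=1, g4=1 [stuck-at-1] → 1 — matches
Only g4 stuck-at-1 reproduces the observed 1.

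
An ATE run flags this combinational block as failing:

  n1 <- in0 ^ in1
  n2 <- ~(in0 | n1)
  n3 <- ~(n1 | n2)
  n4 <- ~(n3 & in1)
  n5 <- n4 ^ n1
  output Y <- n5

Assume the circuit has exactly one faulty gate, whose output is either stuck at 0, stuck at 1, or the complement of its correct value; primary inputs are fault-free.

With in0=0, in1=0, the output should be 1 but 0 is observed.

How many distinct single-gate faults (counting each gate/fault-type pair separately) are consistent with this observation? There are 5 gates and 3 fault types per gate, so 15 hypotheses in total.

Fault-free: n1=0, n2=1, n3=0, n4=1, n5=1 → 1. Observed 0.
  n1: stuck-at-1, inverted output ✓; others ✗
  n2: none of the 3 fault types match ✗
  n3: none of the 3 fault types match ✗
  n4: stuck-at-0, inverted output ✓; others ✗
  n5: stuck-at-0, inverted output ✓; others ✗
Consistent faults: {n1 stuck-at-1, n1 inverted output, n4 stuck-at-0, n4 inverted output, n5 stuck-at-0, n5 inverted output} — 6 in all.

6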